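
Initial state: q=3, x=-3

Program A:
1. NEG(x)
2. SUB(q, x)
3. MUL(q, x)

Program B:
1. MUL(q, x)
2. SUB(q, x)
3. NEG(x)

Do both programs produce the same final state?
No

Program A final state: q=0, x=3
Program B final state: q=-6, x=3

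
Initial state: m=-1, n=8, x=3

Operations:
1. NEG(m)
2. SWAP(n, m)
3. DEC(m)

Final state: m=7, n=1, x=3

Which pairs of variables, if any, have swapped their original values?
None

Comparing initial and final values:
n: 8 → 1
m: -1 → 7
x: 3 → 3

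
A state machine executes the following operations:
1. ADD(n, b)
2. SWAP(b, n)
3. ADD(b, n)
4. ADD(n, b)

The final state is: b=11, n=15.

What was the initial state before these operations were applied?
b=4, n=3

Working backwards:
Final state: b=11, n=15
Before step 4 (ADD(n, b)): b=11, n=4
Before step 3 (ADD(b, n)): b=7, n=4
Before step 2 (SWAP(b, n)): b=4, n=7
Before step 1 (ADD(n, b)): b=4, n=3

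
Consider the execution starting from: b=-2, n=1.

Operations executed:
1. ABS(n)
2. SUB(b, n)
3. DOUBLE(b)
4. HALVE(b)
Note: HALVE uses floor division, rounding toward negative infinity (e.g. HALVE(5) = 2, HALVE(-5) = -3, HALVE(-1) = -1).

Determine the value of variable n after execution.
n = 1

Tracing execution:
Step 1: ABS(n) → n = 1
Step 2: SUB(b, n) → n = 1
Step 3: DOUBLE(b) → n = 1
Step 4: HALVE(b) → n = 1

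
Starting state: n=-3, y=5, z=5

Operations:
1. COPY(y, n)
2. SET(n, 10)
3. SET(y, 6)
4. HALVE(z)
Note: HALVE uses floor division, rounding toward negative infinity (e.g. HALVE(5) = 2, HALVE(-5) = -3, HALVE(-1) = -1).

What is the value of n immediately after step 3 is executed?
n = 10

Tracing n through execution:
Initial: n = -3
After step 1 (COPY(y, n)): n = -3
After step 2 (SET(n, 10)): n = 10
After step 3 (SET(y, 6)): n = 10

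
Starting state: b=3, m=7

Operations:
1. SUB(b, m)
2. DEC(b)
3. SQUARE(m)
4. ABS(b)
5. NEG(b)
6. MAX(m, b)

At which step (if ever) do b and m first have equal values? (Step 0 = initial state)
Never

b and m never become equal during execution.

Comparing values at each step:
Initial: b=3, m=7
After step 1: b=-4, m=7
After step 2: b=-5, m=7
After step 3: b=-5, m=49
After step 4: b=5, m=49
After step 5: b=-5, m=49
After step 6: b=-5, m=49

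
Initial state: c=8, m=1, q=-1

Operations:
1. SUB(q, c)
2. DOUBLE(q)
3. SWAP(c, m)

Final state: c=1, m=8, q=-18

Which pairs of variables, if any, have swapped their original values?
(c, m)

Comparing initial and final values:
c: 8 → 1
q: -1 → -18
m: 1 → 8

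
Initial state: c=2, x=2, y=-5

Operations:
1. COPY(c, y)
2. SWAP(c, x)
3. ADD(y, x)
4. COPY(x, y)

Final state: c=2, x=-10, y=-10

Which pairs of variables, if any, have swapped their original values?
None

Comparing initial and final values:
c: 2 → 2
x: 2 → -10
y: -5 → -10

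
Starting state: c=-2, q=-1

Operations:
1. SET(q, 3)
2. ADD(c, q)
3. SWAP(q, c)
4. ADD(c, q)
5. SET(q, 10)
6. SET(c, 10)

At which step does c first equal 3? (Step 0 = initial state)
Step 3

Tracing c:
Initial: c = -2
After step 1: c = -2
After step 2: c = 1
After step 3: c = 3 ← first occurrence
After step 4: c = 4
After step 5: c = 4
After step 6: c = 10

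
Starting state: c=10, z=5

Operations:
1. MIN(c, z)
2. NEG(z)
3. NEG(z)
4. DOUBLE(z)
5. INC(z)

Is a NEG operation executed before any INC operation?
Yes

First NEG: step 2
First INC: step 5
Since 2 < 5, NEG comes first.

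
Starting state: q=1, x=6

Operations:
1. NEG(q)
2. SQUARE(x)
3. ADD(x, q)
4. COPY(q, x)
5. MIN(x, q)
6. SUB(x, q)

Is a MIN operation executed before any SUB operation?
Yes

First MIN: step 5
First SUB: step 6
Since 5 < 6, MIN comes first.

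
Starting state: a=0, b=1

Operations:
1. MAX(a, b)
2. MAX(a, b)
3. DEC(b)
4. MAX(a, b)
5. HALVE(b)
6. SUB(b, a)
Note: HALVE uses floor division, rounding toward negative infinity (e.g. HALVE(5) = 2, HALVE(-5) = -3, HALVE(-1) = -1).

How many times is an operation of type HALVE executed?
1

Counting HALVE operations:
Step 5: HALVE(b) ← HALVE
Total: 1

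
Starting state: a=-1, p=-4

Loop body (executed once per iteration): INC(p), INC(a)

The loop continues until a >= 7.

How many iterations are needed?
8

Tracing iterations:
Initial: a=-1, p=-4
After iteration 1: a=0, p=-3
After iteration 2: a=1, p=-2
After iteration 3: a=2, p=-1
After iteration 4: a=3, p=0
After iteration 5: a=4, p=1
After iteration 6: a=5, p=2
After iteration 7: a=6, p=3
After iteration 8: a=7, p=4
a >= 7 now holds, so the loop exits after 8 iterations.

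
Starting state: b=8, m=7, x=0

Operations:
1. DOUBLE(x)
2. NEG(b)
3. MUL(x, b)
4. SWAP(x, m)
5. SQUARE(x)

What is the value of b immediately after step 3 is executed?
b = -8

Tracing b through execution:
Initial: b = 8
After step 1 (DOUBLE(x)): b = 8
After step 2 (NEG(b)): b = -8
After step 3 (MUL(x, b)): b = -8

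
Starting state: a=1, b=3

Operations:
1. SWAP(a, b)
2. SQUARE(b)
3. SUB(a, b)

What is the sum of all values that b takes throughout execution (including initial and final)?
6

Values of b at each step:
Initial: b = 3
After step 1: b = 1
After step 2: b = 1
After step 3: b = 1
Sum = 3 + 1 + 1 + 1 = 6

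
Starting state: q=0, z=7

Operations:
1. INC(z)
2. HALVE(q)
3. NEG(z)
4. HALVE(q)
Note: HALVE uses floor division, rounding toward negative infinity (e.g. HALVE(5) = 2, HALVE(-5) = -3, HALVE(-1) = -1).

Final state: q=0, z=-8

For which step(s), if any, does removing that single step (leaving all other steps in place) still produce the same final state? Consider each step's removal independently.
Step(s) 2, 4

Testing removal of each single step:
Without step 1: final = q=0, z=-7 (different)
Without step 2: final = q=0, z=-8 (same)
Without step 3: final = q=0, z=8 (different)
Without step 4: final = q=0, z=-8 (same)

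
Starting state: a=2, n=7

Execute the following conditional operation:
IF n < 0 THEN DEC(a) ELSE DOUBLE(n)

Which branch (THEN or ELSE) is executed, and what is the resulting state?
Branch: ELSE, Final state: a=2, n=14

Evaluating condition: n < 0
n = 7
Condition is False, so ELSE branch executes
After DOUBLE(n): a=2, n=14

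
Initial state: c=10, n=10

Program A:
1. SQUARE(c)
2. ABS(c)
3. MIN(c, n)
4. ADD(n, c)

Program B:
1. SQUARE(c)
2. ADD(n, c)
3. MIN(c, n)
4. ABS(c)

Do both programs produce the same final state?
No

Program A final state: c=10, n=20
Program B final state: c=100, n=110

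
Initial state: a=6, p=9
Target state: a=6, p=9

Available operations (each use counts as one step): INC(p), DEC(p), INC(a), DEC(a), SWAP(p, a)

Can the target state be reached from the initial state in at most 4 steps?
Yes

Path (0 steps): 0 steps (already at target)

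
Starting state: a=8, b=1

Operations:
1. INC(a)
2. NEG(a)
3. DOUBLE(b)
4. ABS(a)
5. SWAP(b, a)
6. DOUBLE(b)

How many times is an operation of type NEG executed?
1

Counting NEG operations:
Step 2: NEG(a) ← NEG
Total: 1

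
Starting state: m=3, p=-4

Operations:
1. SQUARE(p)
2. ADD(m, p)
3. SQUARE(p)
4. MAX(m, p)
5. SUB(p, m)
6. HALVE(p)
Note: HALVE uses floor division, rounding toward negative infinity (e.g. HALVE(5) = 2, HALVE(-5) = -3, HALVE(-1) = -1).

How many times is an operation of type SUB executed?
1

Counting SUB operations:
Step 5: SUB(p, m) ← SUB
Total: 1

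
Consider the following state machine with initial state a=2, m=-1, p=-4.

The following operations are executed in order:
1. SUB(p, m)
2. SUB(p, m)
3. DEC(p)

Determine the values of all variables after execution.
{a: 2, m: -1, p: -3}

Step-by-step execution:
Initial: a=2, m=-1, p=-4
After step 1 (SUB(p, m)): a=2, m=-1, p=-3
After step 2 (SUB(p, m)): a=2, m=-1, p=-2
After step 3 (DEC(p)): a=2, m=-1, p=-3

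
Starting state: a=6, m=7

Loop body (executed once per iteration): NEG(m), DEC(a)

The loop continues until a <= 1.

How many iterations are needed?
5

Tracing iterations:
Initial: a=6, m=7
After iteration 1: a=5, m=-7
After iteration 2: a=4, m=7
After iteration 3: a=3, m=-7
After iteration 4: a=2, m=7
After iteration 5: a=1, m=-7
a <= 1 now holds, so the loop exits after 5 iterations.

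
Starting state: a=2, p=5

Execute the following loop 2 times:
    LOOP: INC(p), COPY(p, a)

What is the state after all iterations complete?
a=2, p=2

Iteration trace:
Start: a=2, p=5
After iteration 1: a=2, p=2
After iteration 2: a=2, p=2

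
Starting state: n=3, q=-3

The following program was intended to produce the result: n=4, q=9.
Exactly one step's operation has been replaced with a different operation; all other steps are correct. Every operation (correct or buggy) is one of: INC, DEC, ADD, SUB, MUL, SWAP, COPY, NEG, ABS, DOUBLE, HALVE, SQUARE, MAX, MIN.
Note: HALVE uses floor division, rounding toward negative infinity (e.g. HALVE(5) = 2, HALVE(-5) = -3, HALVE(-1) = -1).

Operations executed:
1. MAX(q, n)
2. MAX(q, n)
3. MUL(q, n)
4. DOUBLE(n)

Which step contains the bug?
Step 4

Trace with buggy code:
Initial: n=3, q=-3
After step 1: n=3, q=3
After step 2: n=3, q=3
After step 3: n=3, q=9
After step 4: n=6, q=9
Actual final n=6, q=9 ≠ expected n=4, q=9.
Step 4 is the only position where a single-operation replacement can produce the expected result.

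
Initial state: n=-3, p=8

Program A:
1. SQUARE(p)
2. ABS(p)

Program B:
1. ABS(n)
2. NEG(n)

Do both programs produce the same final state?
No

Program A final state: n=-3, p=64
Program B final state: n=-3, p=8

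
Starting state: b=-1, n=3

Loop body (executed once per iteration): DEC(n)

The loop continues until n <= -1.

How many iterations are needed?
4

Tracing iterations:
Initial: b=-1, n=3
After iteration 1: b=-1, n=2
After iteration 2: b=-1, n=1
After iteration 3: b=-1, n=0
After iteration 4: b=-1, n=-1
n <= -1 now holds, so the loop exits after 4 iterations.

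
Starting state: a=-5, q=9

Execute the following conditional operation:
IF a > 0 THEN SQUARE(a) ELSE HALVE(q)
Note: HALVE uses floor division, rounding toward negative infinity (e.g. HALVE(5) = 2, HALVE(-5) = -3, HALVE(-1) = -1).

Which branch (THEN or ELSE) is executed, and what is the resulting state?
Branch: ELSE, Final state: a=-5, q=4

Evaluating condition: a > 0
a = -5
Condition is False, so ELSE branch executes
After HALVE(q): a=-5, q=4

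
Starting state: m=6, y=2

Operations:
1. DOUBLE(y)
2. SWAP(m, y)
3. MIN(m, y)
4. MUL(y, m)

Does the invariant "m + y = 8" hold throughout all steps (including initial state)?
No, violated after step 1

The invariant is violated after step 1.

State at each step:
Initial: m=6, y=2
After step 1: m=6, y=4
After step 2: m=4, y=6
After step 3: m=4, y=6
After step 4: m=4, y=24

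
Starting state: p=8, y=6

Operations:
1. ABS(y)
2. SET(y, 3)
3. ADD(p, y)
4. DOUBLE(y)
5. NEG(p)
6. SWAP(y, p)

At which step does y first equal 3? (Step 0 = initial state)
Step 2

Tracing y:
Initial: y = 6
After step 1: y = 6
After step 2: y = 3 ← first occurrence
After step 3: y = 3
After step 4: y = 6
After step 5: y = 6
After step 6: y = -11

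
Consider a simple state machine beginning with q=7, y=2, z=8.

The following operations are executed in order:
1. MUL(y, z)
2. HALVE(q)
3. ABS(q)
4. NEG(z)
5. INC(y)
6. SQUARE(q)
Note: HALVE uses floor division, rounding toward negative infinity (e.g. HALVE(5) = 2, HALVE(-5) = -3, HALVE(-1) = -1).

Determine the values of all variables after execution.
{q: 9, y: 17, z: -8}

Step-by-step execution:
Initial: q=7, y=2, z=8
After step 1 (MUL(y, z)): q=7, y=16, z=8
After step 2 (HALVE(q)): q=3, y=16, z=8
After step 3 (ABS(q)): q=3, y=16, z=8
After step 4 (NEG(z)): q=3, y=16, z=-8
After step 5 (INC(y)): q=3, y=17, z=-8
After step 6 (SQUARE(q)): q=9, y=17, z=-8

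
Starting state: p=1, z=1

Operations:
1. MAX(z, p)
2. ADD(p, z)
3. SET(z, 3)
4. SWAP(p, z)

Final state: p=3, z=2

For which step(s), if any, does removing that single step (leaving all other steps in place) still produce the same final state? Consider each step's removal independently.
Step(s) 1

Testing removal of each single step:
Without step 1: final = p=3, z=2 (same)
Without step 2: final = p=3, z=1 (different)
Without step 3: final = p=1, z=2 (different)
Without step 4: final = p=2, z=3 (different)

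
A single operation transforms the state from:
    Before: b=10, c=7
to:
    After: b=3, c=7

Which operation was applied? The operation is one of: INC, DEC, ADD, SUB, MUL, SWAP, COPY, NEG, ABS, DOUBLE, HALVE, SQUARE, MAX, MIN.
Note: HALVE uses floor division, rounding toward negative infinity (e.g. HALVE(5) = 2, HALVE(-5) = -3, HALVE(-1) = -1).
SUB(b, c)

Analyzing the change:
Before: b=10, c=7
After: b=3, c=7
Variable b changed from 10 to 3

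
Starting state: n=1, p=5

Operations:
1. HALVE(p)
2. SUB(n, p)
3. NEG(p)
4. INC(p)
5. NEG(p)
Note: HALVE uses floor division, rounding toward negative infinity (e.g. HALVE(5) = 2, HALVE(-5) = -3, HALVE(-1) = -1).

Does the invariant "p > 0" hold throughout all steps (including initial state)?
No, violated after step 3

The invariant is violated after step 3.

State at each step:
Initial: n=1, p=5
After step 1: n=1, p=2
After step 2: n=-1, p=2
After step 3: n=-1, p=-2
After step 4: n=-1, p=-1
After step 5: n=-1, p=1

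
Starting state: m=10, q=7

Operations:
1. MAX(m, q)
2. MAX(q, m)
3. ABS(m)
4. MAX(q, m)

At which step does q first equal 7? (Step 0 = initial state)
Step 0

Tracing q:
Initial: q = 7 ← first occurrence
After step 1: q = 7
After step 2: q = 10
After step 3: q = 10
After step 4: q = 10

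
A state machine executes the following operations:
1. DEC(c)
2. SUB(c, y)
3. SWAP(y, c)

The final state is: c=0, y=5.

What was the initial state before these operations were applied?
c=6, y=0

Working backwards:
Final state: c=0, y=5
Before step 3 (SWAP(y, c)): c=5, y=0
Before step 2 (SUB(c, y)): c=5, y=0
Before step 1 (DEC(c)): c=6, y=0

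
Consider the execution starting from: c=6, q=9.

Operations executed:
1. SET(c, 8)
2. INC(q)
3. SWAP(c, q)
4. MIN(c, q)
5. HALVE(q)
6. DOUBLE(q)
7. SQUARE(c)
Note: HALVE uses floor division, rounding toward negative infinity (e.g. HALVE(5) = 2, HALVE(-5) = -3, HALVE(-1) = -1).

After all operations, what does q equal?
q = 8

Tracing execution:
Step 1: SET(c, 8) → q = 9
Step 2: INC(q) → q = 10
Step 3: SWAP(c, q) → q = 8
Step 4: MIN(c, q) → q = 8
Step 5: HALVE(q) → q = 4
Step 6: DOUBLE(q) → q = 8
Step 7: SQUARE(c) → q = 8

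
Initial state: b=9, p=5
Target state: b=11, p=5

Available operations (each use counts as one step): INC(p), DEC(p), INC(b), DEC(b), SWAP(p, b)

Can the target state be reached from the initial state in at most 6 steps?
Yes

Path (2 steps): INC(b) → INC(b)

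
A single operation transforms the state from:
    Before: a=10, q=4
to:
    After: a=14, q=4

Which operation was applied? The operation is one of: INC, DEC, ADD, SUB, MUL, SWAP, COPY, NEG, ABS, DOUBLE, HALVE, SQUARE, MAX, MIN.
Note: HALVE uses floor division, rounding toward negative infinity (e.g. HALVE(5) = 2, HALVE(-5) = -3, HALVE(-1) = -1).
ADD(a, q)

Analyzing the change:
Before: a=10, q=4
After: a=14, q=4
Variable a changed from 10 to 14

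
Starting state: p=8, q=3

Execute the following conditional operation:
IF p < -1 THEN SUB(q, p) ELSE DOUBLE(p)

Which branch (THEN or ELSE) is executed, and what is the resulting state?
Branch: ELSE, Final state: p=16, q=3

Evaluating condition: p < -1
p = 8
Condition is False, so ELSE branch executes
After DOUBLE(p): p=16, q=3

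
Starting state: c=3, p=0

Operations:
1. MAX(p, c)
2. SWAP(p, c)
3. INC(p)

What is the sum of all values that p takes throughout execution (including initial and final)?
10

Values of p at each step:
Initial: p = 0
After step 1: p = 3
After step 2: p = 3
After step 3: p = 4
Sum = 0 + 3 + 3 + 4 = 10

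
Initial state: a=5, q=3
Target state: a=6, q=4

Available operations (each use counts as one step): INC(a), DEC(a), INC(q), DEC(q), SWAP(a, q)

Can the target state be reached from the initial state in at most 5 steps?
Yes

Path (2 steps): INC(a) → INC(q)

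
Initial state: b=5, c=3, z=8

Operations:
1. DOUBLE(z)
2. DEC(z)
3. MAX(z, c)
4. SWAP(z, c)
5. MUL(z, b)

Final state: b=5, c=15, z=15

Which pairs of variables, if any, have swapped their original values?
None

Comparing initial and final values:
b: 5 → 5
c: 3 → 15
z: 8 → 15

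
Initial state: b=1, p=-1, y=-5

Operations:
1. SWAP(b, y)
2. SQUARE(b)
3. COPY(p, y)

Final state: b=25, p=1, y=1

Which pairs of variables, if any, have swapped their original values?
None

Comparing initial and final values:
p: -1 → 1
b: 1 → 25
y: -5 → 1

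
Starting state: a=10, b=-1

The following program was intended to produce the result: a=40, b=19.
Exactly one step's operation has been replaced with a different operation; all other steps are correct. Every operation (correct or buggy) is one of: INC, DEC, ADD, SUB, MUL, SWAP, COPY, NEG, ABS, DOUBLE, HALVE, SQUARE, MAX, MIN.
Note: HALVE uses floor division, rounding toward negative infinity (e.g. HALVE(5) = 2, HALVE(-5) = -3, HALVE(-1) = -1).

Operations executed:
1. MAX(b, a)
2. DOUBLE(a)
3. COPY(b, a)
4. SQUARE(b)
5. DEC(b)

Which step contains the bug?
Step 4

Trace with buggy code:
Initial: a=10, b=-1
After step 1: a=10, b=10
After step 2: a=20, b=10
After step 3: a=20, b=20
After step 4: a=20, b=400
After step 5: a=20, b=399
Actual final a=20, b=399 ≠ expected a=40, b=19.
Step 4 is the only position where a single-operation replacement can produce the expected result.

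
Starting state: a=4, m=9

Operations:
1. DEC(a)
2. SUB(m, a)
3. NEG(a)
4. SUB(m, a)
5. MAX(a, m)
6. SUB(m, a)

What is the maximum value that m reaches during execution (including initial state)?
9

Values of m at each step:
Initial: m = 9 ← maximum
After step 1: m = 9
After step 2: m = 6
After step 3: m = 6
After step 4: m = 9
After step 5: m = 9
After step 6: m = 0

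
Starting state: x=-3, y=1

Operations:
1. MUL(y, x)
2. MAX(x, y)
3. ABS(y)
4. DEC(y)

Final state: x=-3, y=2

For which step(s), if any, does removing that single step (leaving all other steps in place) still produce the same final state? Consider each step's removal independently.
Step(s) 2

Testing removal of each single step:
Without step 1: final = x=1, y=0 (different)
Without step 2: final = x=-3, y=2 (same)
Without step 3: final = x=-3, y=-4 (different)
Without step 4: final = x=-3, y=3 (different)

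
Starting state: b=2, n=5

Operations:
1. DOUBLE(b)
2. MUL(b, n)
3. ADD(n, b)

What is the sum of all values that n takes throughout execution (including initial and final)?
40

Values of n at each step:
Initial: n = 5
After step 1: n = 5
After step 2: n = 5
After step 3: n = 25
Sum = 5 + 5 + 5 + 25 = 40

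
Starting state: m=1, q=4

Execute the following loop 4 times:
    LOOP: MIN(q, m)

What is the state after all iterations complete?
m=1, q=1

Iteration trace:
Start: m=1, q=4
After iteration 1: m=1, q=1
After iteration 2: m=1, q=1
After iteration 3: m=1, q=1
After iteration 4: m=1, q=1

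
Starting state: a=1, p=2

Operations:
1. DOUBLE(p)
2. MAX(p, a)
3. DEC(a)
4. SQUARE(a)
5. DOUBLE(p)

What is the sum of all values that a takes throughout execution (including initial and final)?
3

Values of a at each step:
Initial: a = 1
After step 1: a = 1
After step 2: a = 1
After step 3: a = 0
After step 4: a = 0
After step 5: a = 0
Sum = 1 + 1 + 1 + 0 + 0 + 0 = 3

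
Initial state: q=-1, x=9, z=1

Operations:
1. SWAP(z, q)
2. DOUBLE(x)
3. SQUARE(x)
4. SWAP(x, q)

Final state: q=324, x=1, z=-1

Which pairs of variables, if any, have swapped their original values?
None

Comparing initial and final values:
z: 1 → -1
x: 9 → 1
q: -1 → 324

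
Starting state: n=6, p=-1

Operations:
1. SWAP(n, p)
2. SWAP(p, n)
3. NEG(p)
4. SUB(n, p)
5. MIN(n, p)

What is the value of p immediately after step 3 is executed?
p = 1

Tracing p through execution:
Initial: p = -1
After step 1 (SWAP(n, p)): p = 6
After step 2 (SWAP(p, n)): p = -1
After step 3 (NEG(p)): p = 1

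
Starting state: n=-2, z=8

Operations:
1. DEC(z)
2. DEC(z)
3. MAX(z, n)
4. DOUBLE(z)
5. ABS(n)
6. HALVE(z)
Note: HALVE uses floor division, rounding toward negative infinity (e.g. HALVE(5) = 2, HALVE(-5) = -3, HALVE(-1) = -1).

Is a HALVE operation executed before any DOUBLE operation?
No

First HALVE: step 6
First DOUBLE: step 4
Since 6 > 4, DOUBLE comes first.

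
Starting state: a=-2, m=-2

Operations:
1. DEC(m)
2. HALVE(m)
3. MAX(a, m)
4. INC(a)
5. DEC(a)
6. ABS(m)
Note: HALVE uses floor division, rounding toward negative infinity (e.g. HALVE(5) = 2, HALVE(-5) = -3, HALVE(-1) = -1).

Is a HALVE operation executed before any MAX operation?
Yes

First HALVE: step 2
First MAX: step 3
Since 2 < 3, HALVE comes first.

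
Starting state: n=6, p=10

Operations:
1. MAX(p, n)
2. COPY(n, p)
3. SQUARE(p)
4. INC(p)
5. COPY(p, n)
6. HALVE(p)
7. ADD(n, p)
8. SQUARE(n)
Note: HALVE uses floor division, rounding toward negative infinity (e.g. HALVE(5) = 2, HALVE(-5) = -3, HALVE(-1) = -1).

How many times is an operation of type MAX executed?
1

Counting MAX operations:
Step 1: MAX(p, n) ← MAX
Total: 1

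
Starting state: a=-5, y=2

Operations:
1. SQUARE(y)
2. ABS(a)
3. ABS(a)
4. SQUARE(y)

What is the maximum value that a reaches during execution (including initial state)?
5

Values of a at each step:
Initial: a = -5
After step 1: a = -5
After step 2: a = 5 ← maximum
After step 3: a = 5
After step 4: a = 5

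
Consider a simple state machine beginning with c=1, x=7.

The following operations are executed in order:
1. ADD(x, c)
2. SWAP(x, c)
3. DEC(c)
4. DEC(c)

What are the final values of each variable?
{c: 6, x: 1}

Step-by-step execution:
Initial: c=1, x=7
After step 1 (ADD(x, c)): c=1, x=8
After step 2 (SWAP(x, c)): c=8, x=1
After step 3 (DEC(c)): c=7, x=1
After step 4 (DEC(c)): c=6, x=1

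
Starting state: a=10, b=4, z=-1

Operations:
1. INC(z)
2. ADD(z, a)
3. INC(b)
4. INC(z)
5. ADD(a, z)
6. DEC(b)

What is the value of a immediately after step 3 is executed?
a = 10

Tracing a through execution:
Initial: a = 10
After step 1 (INC(z)): a = 10
After step 2 (ADD(z, a)): a = 10
After step 3 (INC(b)): a = 10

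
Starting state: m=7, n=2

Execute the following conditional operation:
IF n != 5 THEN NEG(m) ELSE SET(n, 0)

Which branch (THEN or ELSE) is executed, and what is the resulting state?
Branch: THEN, Final state: m=-7, n=2

Evaluating condition: n != 5
n = 2
Condition is True, so THEN branch executes
After NEG(m): m=-7, n=2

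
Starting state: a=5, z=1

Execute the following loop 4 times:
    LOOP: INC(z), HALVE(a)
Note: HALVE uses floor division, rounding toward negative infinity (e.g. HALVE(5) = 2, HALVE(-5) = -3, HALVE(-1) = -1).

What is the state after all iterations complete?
a=0, z=5

Iteration trace:
Start: a=5, z=1
After iteration 1: a=2, z=2
After iteration 2: a=1, z=3
After iteration 3: a=0, z=4
After iteration 4: a=0, z=5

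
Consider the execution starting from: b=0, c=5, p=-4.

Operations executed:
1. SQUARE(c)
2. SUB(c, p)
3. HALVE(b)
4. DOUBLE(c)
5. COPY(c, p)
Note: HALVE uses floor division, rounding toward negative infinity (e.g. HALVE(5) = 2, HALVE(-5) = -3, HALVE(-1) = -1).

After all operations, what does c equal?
c = -4

Tracing execution:
Step 1: SQUARE(c) → c = 25
Step 2: SUB(c, p) → c = 29
Step 3: HALVE(b) → c = 29
Step 4: DOUBLE(c) → c = 58
Step 5: COPY(c, p) → c = -4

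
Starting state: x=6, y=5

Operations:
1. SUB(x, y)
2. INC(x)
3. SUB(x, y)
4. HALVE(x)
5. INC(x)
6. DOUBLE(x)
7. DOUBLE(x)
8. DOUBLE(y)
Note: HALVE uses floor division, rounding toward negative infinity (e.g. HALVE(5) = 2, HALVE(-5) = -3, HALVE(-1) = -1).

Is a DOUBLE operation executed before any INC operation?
No

First DOUBLE: step 6
First INC: step 2
Since 6 > 2, INC comes first.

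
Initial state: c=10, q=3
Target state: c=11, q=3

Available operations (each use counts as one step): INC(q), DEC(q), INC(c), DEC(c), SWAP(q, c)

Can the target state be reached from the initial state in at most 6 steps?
Yes

Path (1 step): INC(c)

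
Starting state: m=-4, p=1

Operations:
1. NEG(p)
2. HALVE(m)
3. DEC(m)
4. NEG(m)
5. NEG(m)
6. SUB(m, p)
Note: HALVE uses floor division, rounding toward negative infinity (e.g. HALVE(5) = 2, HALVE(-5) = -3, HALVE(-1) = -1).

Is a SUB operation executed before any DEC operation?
No

First SUB: step 6
First DEC: step 3
Since 6 > 3, DEC comes first.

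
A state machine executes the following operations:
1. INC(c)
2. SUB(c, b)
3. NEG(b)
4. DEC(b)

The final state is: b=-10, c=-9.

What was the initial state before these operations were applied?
b=9, c=-1

Working backwards:
Final state: b=-10, c=-9
Before step 4 (DEC(b)): b=-9, c=-9
Before step 3 (NEG(b)): b=9, c=-9
Before step 2 (SUB(c, b)): b=9, c=0
Before step 1 (INC(c)): b=9, c=-1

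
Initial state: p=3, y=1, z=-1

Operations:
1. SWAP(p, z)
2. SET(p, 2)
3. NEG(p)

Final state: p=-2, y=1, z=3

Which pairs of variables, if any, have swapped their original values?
None

Comparing initial and final values:
y: 1 → 1
z: -1 → 3
p: 3 → -2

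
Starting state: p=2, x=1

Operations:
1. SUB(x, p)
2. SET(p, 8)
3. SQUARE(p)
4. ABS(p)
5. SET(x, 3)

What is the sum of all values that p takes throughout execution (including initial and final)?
204

Values of p at each step:
Initial: p = 2
After step 1: p = 2
After step 2: p = 8
After step 3: p = 64
After step 4: p = 64
After step 5: p = 64
Sum = 2 + 2 + 8 + 64 + 64 + 64 = 204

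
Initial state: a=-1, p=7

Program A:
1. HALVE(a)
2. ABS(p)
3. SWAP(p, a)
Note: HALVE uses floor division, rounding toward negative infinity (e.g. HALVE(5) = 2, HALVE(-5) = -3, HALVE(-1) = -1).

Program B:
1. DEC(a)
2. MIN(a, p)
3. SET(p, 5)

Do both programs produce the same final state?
No

Program A final state: a=7, p=-1
Program B final state: a=-2, p=5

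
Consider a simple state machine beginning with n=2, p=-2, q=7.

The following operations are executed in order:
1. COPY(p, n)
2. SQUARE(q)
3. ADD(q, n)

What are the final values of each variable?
{n: 2, p: 2, q: 51}

Step-by-step execution:
Initial: n=2, p=-2, q=7
After step 1 (COPY(p, n)): n=2, p=2, q=7
After step 2 (SQUARE(q)): n=2, p=2, q=49
After step 3 (ADD(q, n)): n=2, p=2, q=51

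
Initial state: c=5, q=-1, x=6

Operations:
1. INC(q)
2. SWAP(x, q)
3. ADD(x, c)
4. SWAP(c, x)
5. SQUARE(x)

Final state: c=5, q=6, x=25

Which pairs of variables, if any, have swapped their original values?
None

Comparing initial and final values:
q: -1 → 6
c: 5 → 5
x: 6 → 25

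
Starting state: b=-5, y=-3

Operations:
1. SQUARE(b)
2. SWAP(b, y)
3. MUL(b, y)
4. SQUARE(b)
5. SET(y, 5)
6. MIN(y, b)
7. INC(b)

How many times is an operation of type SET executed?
1

Counting SET operations:
Step 5: SET(y, 5) ← SET
Total: 1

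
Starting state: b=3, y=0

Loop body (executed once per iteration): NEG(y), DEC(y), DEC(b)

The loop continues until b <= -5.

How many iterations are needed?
8

Tracing iterations:
Initial: b=3, y=0
After iteration 1: b=2, y=-1
After iteration 2: b=1, y=0
After iteration 3: b=0, y=-1
After iteration 4: b=-1, y=0
After iteration 5: b=-2, y=-1
After iteration 6: b=-3, y=0
After iteration 7: b=-4, y=-1
After iteration 8: b=-5, y=0
b <= -5 now holds, so the loop exits after 8 iterations.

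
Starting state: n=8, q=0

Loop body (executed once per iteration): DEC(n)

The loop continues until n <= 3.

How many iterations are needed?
5

Tracing iterations:
Initial: n=8, q=0
After iteration 1: n=7, q=0
After iteration 2: n=6, q=0
After iteration 3: n=5, q=0
After iteration 4: n=4, q=0
After iteration 5: n=3, q=0
n <= 3 now holds, so the loop exits after 5 iterations.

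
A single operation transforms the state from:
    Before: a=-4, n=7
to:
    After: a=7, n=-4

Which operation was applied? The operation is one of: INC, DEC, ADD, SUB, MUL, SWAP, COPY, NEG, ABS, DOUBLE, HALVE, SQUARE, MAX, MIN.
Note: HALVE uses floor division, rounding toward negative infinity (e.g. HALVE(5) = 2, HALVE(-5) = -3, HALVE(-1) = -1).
SWAP(a, n)

Analyzing the change:
Before: a=-4, n=7
After: a=7, n=-4
Variable a changed from -4 to 7
Variable n changed from 7 to -4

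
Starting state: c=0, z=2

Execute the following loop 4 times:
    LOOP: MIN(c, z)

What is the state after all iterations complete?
c=0, z=2

Iteration trace:
Start: c=0, z=2
After iteration 1: c=0, z=2
After iteration 2: c=0, z=2
After iteration 3: c=0, z=2
After iteration 4: c=0, z=2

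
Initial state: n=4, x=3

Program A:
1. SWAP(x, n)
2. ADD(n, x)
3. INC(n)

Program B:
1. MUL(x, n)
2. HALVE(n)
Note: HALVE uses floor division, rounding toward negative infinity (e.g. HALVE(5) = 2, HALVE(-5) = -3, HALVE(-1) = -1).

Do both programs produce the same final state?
No

Program A final state: n=8, x=4
Program B final state: n=2, x=12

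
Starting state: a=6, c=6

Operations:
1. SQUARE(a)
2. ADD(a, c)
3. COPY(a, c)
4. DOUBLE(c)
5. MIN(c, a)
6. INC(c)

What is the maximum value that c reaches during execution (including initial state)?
12

Values of c at each step:
Initial: c = 6
After step 1: c = 6
After step 2: c = 6
After step 3: c = 6
After step 4: c = 12 ← maximum
After step 5: c = 6
After step 6: c = 7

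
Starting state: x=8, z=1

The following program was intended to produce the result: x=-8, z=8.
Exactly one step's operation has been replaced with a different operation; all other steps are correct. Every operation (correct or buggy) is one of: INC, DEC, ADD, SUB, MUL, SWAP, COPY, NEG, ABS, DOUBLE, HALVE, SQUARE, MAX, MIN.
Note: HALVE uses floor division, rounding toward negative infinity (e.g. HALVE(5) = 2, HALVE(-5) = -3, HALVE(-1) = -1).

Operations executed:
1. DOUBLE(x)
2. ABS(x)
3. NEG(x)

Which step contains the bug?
Step 1

Trace with buggy code:
Initial: x=8, z=1
After step 1: x=16, z=1
After step 2: x=16, z=1
After step 3: x=-16, z=1
Actual final x=-16, z=1 ≠ expected x=-8, z=8.
Step 1 is the only position where a single-operation replacement can produce the expected result.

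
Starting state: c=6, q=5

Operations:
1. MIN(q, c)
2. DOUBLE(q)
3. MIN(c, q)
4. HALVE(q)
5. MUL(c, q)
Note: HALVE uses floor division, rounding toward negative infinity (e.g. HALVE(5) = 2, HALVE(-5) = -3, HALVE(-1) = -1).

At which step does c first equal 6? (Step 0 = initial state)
Step 0

Tracing c:
Initial: c = 6 ← first occurrence
After step 1: c = 6
After step 2: c = 6
After step 3: c = 6
After step 4: c = 6
After step 5: c = 30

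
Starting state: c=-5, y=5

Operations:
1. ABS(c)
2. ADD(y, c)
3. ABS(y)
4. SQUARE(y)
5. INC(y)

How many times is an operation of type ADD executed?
1

Counting ADD operations:
Step 2: ADD(y, c) ← ADD
Total: 1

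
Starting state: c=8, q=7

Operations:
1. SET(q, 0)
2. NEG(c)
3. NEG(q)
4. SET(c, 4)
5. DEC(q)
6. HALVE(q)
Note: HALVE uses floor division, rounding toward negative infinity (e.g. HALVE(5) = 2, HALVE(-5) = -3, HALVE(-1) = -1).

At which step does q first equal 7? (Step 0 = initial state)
Step 0

Tracing q:
Initial: q = 7 ← first occurrence
After step 1: q = 0
After step 2: q = 0
After step 3: q = 0
After step 4: q = 0
After step 5: q = -1
After step 6: q = -1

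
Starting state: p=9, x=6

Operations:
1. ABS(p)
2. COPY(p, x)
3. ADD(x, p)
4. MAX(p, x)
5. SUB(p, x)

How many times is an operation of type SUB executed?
1

Counting SUB operations:
Step 5: SUB(p, x) ← SUB
Total: 1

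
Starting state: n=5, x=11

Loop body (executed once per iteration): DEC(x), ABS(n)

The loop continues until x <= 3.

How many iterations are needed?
8

Tracing iterations:
Initial: n=5, x=11
After iteration 1: n=5, x=10
After iteration 2: n=5, x=9
After iteration 3: n=5, x=8
After iteration 4: n=5, x=7
After iteration 5: n=5, x=6
After iteration 6: n=5, x=5
After iteration 7: n=5, x=4
After iteration 8: n=5, x=3
x <= 3 now holds, so the loop exits after 8 iterations.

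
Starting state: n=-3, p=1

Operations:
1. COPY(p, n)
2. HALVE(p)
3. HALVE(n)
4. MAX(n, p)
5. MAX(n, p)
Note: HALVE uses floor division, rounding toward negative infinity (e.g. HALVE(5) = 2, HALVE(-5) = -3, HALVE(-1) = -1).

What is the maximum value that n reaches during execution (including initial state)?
-2

Values of n at each step:
Initial: n = -3
After step 1: n = -3
After step 2: n = -3
After step 3: n = -2 ← maximum
After step 4: n = -2
After step 5: n = -2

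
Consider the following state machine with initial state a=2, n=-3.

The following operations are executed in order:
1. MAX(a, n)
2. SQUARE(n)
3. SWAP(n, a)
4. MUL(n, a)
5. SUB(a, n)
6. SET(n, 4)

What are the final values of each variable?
{a: -9, n: 4}

Step-by-step execution:
Initial: a=2, n=-3
After step 1 (MAX(a, n)): a=2, n=-3
After step 2 (SQUARE(n)): a=2, n=9
After step 3 (SWAP(n, a)): a=9, n=2
After step 4 (MUL(n, a)): a=9, n=18
After step 5 (SUB(a, n)): a=-9, n=18
After step 6 (SET(n, 4)): a=-9, n=4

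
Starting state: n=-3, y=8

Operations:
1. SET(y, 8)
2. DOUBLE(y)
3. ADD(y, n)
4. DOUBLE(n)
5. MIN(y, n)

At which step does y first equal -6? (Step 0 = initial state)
Step 5

Tracing y:
Initial: y = 8
After step 1: y = 8
After step 2: y = 16
After step 3: y = 13
After step 4: y = 13
After step 5: y = -6 ← first occurrence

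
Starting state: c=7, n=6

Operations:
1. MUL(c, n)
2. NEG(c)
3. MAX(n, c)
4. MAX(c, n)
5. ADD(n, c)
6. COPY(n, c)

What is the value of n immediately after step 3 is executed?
n = 6

Tracing n through execution:
Initial: n = 6
After step 1 (MUL(c, n)): n = 6
After step 2 (NEG(c)): n = 6
After step 3 (MAX(n, c)): n = 6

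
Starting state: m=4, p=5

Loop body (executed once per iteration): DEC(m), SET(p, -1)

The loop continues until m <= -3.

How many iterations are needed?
7

Tracing iterations:
Initial: m=4, p=5
After iteration 1: m=3, p=-1
After iteration 2: m=2, p=-1
After iteration 3: m=1, p=-1
After iteration 4: m=0, p=-1
After iteration 5: m=-1, p=-1
After iteration 6: m=-2, p=-1
After iteration 7: m=-3, p=-1
m <= -3 now holds, so the loop exits after 7 iterations.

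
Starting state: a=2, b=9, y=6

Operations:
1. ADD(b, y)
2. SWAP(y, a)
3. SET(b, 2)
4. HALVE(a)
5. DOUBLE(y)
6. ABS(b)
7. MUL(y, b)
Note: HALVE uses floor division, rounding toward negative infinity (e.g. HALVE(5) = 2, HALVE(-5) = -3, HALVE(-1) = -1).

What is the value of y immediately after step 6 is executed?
y = 4

Tracing y through execution:
Initial: y = 6
After step 1 (ADD(b, y)): y = 6
After step 2 (SWAP(y, a)): y = 2
After step 3 (SET(b, 2)): y = 2
After step 4 (HALVE(a)): y = 2
After step 5 (DOUBLE(y)): y = 4
After step 6 (ABS(b)): y = 4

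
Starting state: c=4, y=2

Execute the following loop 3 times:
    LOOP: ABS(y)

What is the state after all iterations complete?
c=4, y=2

Iteration trace:
Start: c=4, y=2
After iteration 1: c=4, y=2
After iteration 2: c=4, y=2
After iteration 3: c=4, y=2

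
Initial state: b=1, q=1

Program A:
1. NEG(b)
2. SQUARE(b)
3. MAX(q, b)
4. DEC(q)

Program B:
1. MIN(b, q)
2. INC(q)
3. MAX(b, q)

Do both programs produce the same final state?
No

Program A final state: b=1, q=0
Program B final state: b=2, q=2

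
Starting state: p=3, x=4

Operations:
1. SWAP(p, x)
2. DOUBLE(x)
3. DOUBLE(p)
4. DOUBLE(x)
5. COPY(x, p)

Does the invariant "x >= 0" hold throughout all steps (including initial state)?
Yes

The invariant holds at every step.

State at each step:
Initial: p=3, x=4
After step 1: p=4, x=3
After step 2: p=4, x=6
After step 3: p=8, x=6
After step 4: p=8, x=12
After step 5: p=8, x=8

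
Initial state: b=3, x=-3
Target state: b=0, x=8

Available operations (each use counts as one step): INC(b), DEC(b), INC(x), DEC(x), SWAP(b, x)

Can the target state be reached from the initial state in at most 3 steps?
No

The target state cannot be reached within 3 steps.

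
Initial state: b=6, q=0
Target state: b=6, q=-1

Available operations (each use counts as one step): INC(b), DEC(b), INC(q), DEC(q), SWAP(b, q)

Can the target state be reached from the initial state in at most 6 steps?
Yes

Path (1 step): DEC(q)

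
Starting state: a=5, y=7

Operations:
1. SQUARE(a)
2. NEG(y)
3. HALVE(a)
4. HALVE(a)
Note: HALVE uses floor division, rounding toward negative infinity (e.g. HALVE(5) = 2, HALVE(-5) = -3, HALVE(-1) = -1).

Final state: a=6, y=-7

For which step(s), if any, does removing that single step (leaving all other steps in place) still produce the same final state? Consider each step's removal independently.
None - removing any single step changes the final result

Testing removal of each single step:
Without step 1: final = a=1, y=-7 (different)
Without step 2: final = a=6, y=7 (different)
Without step 3: final = a=12, y=-7 (different)
Without step 4: final = a=12, y=-7 (different)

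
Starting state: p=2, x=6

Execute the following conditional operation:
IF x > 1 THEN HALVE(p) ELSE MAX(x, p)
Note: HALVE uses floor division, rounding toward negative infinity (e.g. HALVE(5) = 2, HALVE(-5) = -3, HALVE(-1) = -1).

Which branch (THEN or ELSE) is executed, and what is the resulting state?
Branch: THEN, Final state: p=1, x=6

Evaluating condition: x > 1
x = 6
Condition is True, so THEN branch executes
After HALVE(p): p=1, x=6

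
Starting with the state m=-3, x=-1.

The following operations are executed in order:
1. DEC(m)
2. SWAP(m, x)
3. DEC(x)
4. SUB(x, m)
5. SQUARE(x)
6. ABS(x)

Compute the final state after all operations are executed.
{m: -1, x: 16}

Step-by-step execution:
Initial: m=-3, x=-1
After step 1 (DEC(m)): m=-4, x=-1
After step 2 (SWAP(m, x)): m=-1, x=-4
After step 3 (DEC(x)): m=-1, x=-5
After step 4 (SUB(x, m)): m=-1, x=-4
After step 5 (SQUARE(x)): m=-1, x=16
After step 6 (ABS(x)): m=-1, x=16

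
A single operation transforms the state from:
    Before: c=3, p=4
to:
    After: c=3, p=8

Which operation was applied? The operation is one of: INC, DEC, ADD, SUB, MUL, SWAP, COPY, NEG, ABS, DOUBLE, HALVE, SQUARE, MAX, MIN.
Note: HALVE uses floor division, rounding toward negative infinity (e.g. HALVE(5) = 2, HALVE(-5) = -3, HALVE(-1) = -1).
DOUBLE(p)

Analyzing the change:
Before: c=3, p=4
After: c=3, p=8
Variable p changed from 4 to 8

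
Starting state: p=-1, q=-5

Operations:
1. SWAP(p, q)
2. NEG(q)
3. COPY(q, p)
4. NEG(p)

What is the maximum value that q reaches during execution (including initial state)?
1

Values of q at each step:
Initial: q = -5
After step 1: q = -1
After step 2: q = 1 ← maximum
After step 3: q = -5
After step 4: q = -5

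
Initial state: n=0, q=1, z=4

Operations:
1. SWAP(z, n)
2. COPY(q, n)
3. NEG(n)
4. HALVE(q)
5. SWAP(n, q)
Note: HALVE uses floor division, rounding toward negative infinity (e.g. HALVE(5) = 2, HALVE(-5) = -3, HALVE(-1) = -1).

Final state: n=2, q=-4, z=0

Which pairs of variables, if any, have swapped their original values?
None

Comparing initial and final values:
z: 4 → 0
q: 1 → -4
n: 0 → 2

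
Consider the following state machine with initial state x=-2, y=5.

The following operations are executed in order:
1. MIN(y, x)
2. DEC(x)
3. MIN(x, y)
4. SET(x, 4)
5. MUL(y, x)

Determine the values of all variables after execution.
{x: 4, y: -8}

Step-by-step execution:
Initial: x=-2, y=5
After step 1 (MIN(y, x)): x=-2, y=-2
After step 2 (DEC(x)): x=-3, y=-2
After step 3 (MIN(x, y)): x=-3, y=-2
After step 4 (SET(x, 4)): x=4, y=-2
After step 5 (MUL(y, x)): x=4, y=-8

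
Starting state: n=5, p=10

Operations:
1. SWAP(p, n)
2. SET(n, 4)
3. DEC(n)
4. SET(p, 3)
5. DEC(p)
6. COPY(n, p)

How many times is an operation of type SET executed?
2

Counting SET operations:
Step 2: SET(n, 4) ← SET
Step 4: SET(p, 3) ← SET
Total: 2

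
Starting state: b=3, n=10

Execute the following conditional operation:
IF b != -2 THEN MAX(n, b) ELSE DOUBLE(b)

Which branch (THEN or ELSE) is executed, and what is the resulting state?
Branch: THEN, Final state: b=3, n=10

Evaluating condition: b != -2
b = 3
Condition is True, so THEN branch executes
After MAX(n, b): b=3, n=10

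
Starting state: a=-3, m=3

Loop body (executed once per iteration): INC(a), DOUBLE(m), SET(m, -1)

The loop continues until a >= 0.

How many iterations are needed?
3

Tracing iterations:
Initial: a=-3, m=3
After iteration 1: a=-2, m=-1
After iteration 2: a=-1, m=-1
After iteration 3: a=0, m=-1
a >= 0 now holds, so the loop exits after 3 iterations.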